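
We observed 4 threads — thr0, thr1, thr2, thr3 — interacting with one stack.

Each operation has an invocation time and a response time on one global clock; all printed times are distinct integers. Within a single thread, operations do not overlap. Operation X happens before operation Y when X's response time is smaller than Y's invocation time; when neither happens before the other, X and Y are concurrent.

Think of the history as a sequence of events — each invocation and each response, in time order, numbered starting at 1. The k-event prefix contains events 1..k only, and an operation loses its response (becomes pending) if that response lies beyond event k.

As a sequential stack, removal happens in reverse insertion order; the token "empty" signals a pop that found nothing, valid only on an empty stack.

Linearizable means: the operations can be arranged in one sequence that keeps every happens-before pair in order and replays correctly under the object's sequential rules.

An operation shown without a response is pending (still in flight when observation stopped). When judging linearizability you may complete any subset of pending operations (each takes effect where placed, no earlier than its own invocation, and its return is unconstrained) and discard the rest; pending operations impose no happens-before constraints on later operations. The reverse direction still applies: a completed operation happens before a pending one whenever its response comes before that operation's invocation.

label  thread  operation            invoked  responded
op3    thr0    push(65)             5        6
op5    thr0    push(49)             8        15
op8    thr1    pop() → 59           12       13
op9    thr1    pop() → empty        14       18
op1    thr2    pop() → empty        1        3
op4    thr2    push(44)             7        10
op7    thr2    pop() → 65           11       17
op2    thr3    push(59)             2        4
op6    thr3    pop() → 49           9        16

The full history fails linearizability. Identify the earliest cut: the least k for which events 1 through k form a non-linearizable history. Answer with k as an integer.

a valid linearization of events 1..15 exists, for instance op1, op2, op3, op4, op6, op7, op8, op5:
after step 1 (op1 pop() → empty): stack <>
after step 2 (op2 push(59)): stack <59>
after step 3 (op3 push(65)): stack <59,65>
after step 4 (op4 push(44)): stack <59,65,44>
after step 5 (op6 pop() (pending, included)): stack <59,65>
after step 6 (op7 pop() (pending, included)): stack <59>
after step 7 (op8 pop() → 59): stack <>
after step 8 (op5 push(49)): stack <49>
once event 16 joins (op6's response, time 16), exhaustive search finds no witness
every completion of the 2 pending operations (op7, op9) was checked; none linearizes
sample order op1, op2, op3, op4, op5, op6, op8 (pending dropped) stalls at step 7 — op8 pop() → 59 has no legal effect
sample order op1, op2, op3, op4, op5, op8, op6 (pending dropped) stalls at step 6 — op8 pop() → 59 has no legal effect

16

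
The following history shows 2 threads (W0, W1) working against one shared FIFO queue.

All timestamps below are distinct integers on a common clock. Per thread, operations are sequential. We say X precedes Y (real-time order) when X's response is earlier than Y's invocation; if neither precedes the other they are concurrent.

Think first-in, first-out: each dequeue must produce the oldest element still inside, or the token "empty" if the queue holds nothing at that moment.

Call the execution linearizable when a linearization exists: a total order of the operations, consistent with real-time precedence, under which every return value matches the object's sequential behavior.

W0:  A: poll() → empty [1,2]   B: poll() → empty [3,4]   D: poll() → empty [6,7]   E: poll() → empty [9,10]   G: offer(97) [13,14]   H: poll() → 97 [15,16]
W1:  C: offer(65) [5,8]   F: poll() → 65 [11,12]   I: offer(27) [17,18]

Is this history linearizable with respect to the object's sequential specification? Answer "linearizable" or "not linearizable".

events 1..9 are fine; event 10 — the response of E at time 10 — makes the prefix non-linearizable
all 2 real-time-respecting orders fail — 5 completed FIFO queue operations, no legal replay
for example A, B, C, D, E fails at step 4: D poll() → empty is not legal there
for example A, B, D, C, E fails at step 5: E poll() → empty is not legal there

not linearizable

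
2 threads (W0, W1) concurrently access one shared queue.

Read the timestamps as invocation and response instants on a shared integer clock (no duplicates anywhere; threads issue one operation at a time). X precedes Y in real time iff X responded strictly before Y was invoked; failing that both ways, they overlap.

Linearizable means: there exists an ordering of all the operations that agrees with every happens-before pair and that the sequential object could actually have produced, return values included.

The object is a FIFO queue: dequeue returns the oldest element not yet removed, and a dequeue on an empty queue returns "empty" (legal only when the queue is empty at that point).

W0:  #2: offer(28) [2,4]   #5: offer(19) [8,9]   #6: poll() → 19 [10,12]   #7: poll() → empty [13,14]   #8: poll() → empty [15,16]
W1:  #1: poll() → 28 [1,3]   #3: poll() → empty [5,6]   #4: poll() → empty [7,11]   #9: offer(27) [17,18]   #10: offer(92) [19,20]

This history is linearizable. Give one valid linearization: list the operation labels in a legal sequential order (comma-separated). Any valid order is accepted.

after step 1 (#2 offer(28)): queue <28>
after step 2 (#1 poll() → 28): queue <>
after step 3 (#3 poll() → empty): queue <>
after step 4 (#4 poll() → empty): queue <>
after step 5 (#5 offer(19)): queue <19>
after step 6 (#6 poll() → 19): queue <>
after step 7 (#7 poll() → empty): queue <>
after step 8 (#8 poll() → empty): queue <>
after step 9 (#9 offer(27)): queue <27>
after step 10 (#10 offer(92)): queue <27,92>

#2, #1, #3, #4, #5, #6, #7, #8, #9, #10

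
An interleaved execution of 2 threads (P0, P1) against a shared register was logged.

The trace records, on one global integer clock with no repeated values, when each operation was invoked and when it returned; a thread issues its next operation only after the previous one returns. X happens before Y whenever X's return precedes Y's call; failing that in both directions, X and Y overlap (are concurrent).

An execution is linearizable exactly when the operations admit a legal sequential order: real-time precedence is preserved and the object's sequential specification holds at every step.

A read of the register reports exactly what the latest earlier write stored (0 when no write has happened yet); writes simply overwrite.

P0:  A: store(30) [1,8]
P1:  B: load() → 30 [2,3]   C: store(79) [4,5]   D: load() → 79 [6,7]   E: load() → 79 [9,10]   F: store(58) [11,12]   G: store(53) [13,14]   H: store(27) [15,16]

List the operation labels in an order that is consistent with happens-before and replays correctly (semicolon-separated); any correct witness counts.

A; B; C; D; E; F; G; H

step 1: A store(30) — value 30
step 2: B load() → 30 — value 30
step 3: C store(79) — value 79
step 4: D load() → 79 — value 79
step 5: E load() → 79 — value 79
step 6: F store(58) — value 58
step 7: G store(53) — value 53
step 8: H store(27) — value 27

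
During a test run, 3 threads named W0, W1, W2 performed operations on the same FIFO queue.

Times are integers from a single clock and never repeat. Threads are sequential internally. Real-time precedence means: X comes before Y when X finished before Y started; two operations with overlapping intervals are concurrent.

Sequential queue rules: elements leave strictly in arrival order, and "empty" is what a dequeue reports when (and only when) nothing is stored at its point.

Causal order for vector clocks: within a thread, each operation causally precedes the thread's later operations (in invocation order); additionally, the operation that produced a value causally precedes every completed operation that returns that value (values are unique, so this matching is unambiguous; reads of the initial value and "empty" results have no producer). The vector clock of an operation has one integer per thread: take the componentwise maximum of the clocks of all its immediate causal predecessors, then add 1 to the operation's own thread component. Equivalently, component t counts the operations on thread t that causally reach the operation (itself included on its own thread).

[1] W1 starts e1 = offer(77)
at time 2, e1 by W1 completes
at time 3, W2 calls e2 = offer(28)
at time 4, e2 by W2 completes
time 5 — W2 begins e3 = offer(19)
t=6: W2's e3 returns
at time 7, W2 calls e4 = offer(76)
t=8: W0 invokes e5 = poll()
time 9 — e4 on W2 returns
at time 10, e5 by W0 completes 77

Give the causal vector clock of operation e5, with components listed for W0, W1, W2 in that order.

(1, 1, 0)

root op e2, invoked 3: fresh clock plus W2's own tick → (0, 0, 1)
root op e1, invoked 1: fresh clock plus W1's own tick → (0, 1, 0)
e3, invoked 5, takes VC(e2)=(0, 0, 1) under max, adds 1 for W2 → (0, 0, 2)
e5, invoked 8, takes VC(e1)=(0, 1, 0) under max, adds 1 for W0 → (1, 1, 0)
e4, invoked 7, takes VC(e3)=(0, 0, 2) under max, adds 1 for W2 → (0, 0, 3)
target: VC(e5) = (1, 1, 0)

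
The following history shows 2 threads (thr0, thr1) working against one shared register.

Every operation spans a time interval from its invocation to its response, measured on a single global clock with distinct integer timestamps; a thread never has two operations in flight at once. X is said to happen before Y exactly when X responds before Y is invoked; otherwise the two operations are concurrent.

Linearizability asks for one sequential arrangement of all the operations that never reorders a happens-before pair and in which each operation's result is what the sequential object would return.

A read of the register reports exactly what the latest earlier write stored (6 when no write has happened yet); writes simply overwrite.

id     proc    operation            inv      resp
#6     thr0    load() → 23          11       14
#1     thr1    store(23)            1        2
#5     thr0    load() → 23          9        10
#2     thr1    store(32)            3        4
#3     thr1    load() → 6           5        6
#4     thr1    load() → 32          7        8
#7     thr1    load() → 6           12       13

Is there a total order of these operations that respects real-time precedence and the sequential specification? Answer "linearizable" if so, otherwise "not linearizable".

not linearizable

already the first 6 events (up to #3's response at time 6) admit no linearization; the first 5 still do
a single order respects real time; the 3 completed register operations fail replay along it
sample order #1, #2, #3 stalls at step 3 — #3 load() → 6 has no legal effect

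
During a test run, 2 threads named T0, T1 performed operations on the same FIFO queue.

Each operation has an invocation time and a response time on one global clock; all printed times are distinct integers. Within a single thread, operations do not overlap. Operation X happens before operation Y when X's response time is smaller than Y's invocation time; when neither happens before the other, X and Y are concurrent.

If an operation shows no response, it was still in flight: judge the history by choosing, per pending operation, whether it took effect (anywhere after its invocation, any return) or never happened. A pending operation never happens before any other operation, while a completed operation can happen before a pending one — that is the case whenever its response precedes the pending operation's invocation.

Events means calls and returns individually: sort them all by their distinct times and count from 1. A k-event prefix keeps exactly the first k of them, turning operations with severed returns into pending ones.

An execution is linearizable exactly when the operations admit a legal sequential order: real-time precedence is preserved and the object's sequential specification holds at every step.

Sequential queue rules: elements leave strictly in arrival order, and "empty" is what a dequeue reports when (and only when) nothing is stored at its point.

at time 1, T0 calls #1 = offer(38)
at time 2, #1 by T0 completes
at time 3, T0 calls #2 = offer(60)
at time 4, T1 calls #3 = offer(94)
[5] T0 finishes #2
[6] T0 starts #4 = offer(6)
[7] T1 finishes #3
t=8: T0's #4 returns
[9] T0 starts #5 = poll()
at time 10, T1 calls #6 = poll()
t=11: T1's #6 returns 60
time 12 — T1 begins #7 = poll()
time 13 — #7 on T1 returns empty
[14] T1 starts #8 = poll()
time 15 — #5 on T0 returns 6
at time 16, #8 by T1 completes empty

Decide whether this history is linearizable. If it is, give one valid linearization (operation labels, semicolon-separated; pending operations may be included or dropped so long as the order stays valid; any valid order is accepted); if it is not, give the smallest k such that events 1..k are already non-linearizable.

the violation lands at event 13, #7's response at time 13: events 1..12 linearize, events 1..13 do not
the 6 completed operations admit 3 real-time orders; each fails the FIFO queue replay
completion choices over the 1 pending operation (#5) were checked; none helps
one such order, #1, #2, #3, #4, #6, #7 (pending dropped), breaks at step 5 where #6 poll() → 60 is illegal
one such order, #1, #2, #4, #3, #6, #7 (pending dropped), breaks at step 5 where #6 poll() → 60 is illegal

not linearizable — minimal violating prefix: 13 events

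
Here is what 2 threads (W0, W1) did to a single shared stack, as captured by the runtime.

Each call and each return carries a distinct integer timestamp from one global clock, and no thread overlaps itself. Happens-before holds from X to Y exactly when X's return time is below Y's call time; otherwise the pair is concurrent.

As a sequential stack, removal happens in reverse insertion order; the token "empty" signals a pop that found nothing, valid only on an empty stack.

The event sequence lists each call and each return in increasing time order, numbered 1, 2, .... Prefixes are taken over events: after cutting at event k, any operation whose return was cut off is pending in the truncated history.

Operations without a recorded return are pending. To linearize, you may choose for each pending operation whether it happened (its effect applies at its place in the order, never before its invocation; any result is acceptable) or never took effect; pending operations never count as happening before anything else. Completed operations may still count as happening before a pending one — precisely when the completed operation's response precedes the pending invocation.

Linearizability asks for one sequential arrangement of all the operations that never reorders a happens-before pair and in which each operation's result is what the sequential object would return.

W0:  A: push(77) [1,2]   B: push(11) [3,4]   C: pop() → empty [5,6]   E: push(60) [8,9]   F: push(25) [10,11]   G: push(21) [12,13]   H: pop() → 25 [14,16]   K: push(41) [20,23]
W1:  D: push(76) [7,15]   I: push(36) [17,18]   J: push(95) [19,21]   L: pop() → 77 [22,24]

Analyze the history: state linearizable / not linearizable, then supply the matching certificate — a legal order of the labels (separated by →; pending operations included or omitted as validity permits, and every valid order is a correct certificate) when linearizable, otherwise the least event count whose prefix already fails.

not linearizable — minimal violating prefix: 6 events

through event 5 a valid linearization exists; event 6 (C responding at time 6) ends that
one real-time candidate order over the 3 completed operations — the stack replay rejects it
take A, B, C: step 3 already fails, because C pop() → empty cannot occur there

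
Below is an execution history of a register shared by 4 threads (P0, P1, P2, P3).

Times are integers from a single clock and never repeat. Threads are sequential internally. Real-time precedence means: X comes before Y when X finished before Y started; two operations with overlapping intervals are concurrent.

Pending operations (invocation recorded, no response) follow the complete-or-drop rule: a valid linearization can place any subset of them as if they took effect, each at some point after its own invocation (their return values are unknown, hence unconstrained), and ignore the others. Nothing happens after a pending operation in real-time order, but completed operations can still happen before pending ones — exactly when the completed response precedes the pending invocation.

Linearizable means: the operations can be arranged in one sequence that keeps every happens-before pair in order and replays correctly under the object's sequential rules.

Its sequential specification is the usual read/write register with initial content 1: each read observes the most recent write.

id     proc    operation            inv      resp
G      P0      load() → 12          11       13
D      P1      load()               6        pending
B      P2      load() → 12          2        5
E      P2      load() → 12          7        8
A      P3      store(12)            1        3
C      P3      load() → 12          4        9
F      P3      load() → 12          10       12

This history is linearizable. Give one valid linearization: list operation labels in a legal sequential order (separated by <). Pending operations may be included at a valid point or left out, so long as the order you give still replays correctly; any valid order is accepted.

A < B < C < D < E < F < G

step 1: A store(12) — value 12
step 2: B load() → 12 — value 12
step 3: C load() → 12 — value 12
step 4: D load() (pending, included) — value 12
step 5: E load() → 12 — value 12
step 6: F load() → 12 — value 12
step 7: G load() → 12 — value 12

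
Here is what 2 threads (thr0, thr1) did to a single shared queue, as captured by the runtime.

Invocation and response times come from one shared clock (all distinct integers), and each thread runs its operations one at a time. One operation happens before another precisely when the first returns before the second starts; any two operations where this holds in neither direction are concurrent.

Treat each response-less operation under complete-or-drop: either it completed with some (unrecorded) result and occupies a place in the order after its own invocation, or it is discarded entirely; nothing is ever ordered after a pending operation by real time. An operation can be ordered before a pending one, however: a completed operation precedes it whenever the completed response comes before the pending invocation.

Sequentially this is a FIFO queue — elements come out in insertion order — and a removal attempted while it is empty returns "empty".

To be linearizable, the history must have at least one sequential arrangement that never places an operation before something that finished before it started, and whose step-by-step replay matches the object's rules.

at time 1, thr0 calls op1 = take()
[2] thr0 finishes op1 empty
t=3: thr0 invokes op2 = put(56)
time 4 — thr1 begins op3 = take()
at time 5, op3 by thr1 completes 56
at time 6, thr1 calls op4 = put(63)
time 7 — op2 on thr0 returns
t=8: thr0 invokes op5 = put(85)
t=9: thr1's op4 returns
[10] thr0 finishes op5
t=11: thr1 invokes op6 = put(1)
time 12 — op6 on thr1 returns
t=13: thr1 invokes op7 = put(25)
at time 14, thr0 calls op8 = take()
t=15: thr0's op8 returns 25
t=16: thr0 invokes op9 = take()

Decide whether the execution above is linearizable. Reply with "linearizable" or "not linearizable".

through event 14 a valid linearization exists; event 15 (op8 responding at time 15) ends that
no legal order exists: 5 real-time-consistent candidates over 7 completed queue operations, all rejected
every completion of the 1 pending operation (op7) was checked; none linearizes
take op1, op2, op3, op4, op5, op6, op8 (pending dropped): step 7 already fails, because op8 take() → 25 cannot occur there
take op1, op2, op3, op5, op4, op6, op8 (pending dropped): step 7 already fails, because op8 take() → 25 cannot occur there

not linearizable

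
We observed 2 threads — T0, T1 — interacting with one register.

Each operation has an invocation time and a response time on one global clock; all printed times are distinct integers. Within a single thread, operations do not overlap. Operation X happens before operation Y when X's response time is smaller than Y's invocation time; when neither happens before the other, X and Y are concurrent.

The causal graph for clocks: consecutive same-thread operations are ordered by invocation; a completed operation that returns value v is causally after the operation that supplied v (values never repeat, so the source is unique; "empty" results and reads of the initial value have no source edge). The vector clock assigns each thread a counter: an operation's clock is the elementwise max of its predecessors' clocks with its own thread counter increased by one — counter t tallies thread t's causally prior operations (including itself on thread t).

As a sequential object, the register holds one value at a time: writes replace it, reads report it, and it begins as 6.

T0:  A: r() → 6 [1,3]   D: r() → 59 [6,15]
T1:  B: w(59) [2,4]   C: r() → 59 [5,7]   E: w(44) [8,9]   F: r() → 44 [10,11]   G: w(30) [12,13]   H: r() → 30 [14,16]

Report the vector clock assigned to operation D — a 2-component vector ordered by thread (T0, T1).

(2, 1)

invoked at 2, B has no predecessors; its own T1 bump gives (0, 1)
invoked at 1, A has no predecessors; its own T0 bump gives (1, 0)
C, invoked 5, takes VC(B)=(0, 1) under max, adds 1 for T1 → (0, 2)
E, invoked 8, takes VC(C)=(0, 2) under max, adds 1 for T1 → (0, 3)
D, invoked 6, takes VC(A)=(1, 0), VC(B)=(0, 1) under max, adds 1 for T0 → (2, 1)
F, invoked 10, takes VC(E)=(0, 3) under max, adds 1 for T1 → (0, 4)
G, invoked 12, takes VC(F)=(0, 4) under max, adds 1 for T1 → (0, 5)
H, invoked 14, takes VC(G)=(0, 5) under max, adds 1 for T1 → (0, 6)
target: VC(D) = (2, 1)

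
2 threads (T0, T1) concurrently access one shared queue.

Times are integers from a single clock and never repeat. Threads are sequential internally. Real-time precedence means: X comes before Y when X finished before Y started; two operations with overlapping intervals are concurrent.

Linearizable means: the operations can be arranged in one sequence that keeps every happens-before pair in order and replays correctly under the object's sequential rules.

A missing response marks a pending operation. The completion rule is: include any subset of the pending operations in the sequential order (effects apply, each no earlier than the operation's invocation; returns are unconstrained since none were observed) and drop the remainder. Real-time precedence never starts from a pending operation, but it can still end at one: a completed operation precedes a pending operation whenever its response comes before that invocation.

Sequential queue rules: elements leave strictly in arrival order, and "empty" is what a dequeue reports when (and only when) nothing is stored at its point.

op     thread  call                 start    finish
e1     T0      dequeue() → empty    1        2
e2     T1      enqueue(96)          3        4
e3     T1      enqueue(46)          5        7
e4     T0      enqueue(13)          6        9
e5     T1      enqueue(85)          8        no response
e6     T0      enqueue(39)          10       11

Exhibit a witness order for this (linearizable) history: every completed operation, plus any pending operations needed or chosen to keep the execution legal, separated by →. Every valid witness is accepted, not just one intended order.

e1 → e2 → e3 → e4 → e5 → e6

1. e1 dequeue() → empty, leaving queue <>
2. e2 enqueue(96), leaving queue <96>
3. e3 enqueue(46), leaving queue <96,46>
4. e4 enqueue(13), leaving queue <96,46,13>
5. e5 enqueue(85) (pending, included), leaving queue <96,46,13,85>
6. e6 enqueue(39), leaving queue <96,46,13,85,39>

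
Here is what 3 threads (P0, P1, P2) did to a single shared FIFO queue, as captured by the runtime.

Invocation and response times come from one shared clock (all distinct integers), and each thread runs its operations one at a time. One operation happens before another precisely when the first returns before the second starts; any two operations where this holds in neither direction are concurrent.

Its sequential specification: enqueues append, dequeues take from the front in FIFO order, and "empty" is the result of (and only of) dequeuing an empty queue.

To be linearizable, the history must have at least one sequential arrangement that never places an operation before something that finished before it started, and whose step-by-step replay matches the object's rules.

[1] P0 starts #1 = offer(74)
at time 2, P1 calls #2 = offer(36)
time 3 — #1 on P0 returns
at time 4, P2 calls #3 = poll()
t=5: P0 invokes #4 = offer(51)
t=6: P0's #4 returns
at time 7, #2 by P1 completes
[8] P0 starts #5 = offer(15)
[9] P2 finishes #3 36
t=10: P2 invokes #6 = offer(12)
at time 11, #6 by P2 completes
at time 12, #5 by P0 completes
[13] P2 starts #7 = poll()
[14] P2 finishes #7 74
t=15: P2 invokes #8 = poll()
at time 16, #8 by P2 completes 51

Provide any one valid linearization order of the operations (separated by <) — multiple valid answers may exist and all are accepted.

after step 1 (#2 offer(36)): queue <36>
after step 2 (#1 offer(74)): queue <36,74>
after step 3 (#3 poll() → 36): queue <74>
after step 4 (#4 offer(51)): queue <74,51>
after step 5 (#5 offer(15)): queue <74,51,15>
after step 6 (#6 offer(12)): queue <74,51,15,12>
after step 7 (#7 poll() → 74): queue <51,15,12>
after step 8 (#8 poll() → 51): queue <15,12>

#2 < #1 < #3 < #4 < #5 < #6 < #7 < #8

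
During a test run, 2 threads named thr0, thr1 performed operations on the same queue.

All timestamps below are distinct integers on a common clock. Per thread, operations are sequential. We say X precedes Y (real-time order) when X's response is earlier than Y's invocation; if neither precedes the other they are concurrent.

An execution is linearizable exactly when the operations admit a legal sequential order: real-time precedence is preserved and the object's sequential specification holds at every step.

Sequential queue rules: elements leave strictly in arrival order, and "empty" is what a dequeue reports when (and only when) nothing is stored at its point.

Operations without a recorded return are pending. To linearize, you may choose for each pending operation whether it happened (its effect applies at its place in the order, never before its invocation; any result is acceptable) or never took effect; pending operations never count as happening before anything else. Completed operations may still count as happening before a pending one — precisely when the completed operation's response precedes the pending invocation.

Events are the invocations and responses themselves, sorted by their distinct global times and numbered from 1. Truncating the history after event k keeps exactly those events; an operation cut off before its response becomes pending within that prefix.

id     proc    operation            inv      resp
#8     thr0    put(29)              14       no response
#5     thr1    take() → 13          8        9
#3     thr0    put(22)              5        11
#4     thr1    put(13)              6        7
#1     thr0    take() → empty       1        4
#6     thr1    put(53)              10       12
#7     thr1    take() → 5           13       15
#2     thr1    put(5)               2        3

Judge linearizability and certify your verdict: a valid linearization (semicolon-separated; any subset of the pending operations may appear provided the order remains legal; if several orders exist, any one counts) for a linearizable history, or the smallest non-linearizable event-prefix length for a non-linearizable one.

through event 8 a valid linearization exists; event 9 (#5 responding at time 9) ends that
no legal order exists: 2 real-time-consistent candidates over 4 completed queue operations, all rejected
every completion of the 1 pending operation (#3) was checked; none linearizes
take #1, #2, #4, #5 (pending dropped): step 4 already fails, because #5 take() → 13 cannot occur there
take #2, #1, #4, #5 (pending dropped): step 2 already fails, because #1 take() → empty cannot occur there

not linearizable — minimal violating prefix: 9 events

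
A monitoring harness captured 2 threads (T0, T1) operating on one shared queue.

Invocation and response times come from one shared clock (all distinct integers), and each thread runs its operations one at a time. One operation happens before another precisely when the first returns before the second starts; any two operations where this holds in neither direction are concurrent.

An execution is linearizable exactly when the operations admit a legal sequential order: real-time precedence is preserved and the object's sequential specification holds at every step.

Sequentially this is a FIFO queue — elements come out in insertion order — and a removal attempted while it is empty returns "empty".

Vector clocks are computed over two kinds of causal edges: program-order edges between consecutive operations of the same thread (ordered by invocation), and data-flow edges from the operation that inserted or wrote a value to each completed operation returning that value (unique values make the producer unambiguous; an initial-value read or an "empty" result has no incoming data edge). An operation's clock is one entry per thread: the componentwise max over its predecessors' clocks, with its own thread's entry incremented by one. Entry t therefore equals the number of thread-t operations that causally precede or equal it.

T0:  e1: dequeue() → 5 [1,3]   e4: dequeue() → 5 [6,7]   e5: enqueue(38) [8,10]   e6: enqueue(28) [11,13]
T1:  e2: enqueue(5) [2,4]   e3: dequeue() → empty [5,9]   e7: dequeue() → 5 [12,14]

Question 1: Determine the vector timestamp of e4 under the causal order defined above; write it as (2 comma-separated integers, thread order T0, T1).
Answer: (2, 1)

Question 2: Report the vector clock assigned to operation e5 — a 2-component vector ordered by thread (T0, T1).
Answer: (3, 1)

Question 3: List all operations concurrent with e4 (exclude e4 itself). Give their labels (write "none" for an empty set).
Answer: e3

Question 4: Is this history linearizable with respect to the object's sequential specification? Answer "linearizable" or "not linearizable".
prefix check: 1..6 passes, 1..7 fails once e4's time-7 response joins
the 3 completed operations admit 2 real-time orders; each fails the queue replay
include/drop combinations of the 1 pending operation (e3) were all tried; none helps
one such order, e1, e2, e4 (pending dropped), breaks at step 1 where e1 dequeue() → 5 is illegal
one such order, e2, e1, e4 (pending dropped), breaks at step 3 where e4 dequeue() → 5 is illegal

not linearizable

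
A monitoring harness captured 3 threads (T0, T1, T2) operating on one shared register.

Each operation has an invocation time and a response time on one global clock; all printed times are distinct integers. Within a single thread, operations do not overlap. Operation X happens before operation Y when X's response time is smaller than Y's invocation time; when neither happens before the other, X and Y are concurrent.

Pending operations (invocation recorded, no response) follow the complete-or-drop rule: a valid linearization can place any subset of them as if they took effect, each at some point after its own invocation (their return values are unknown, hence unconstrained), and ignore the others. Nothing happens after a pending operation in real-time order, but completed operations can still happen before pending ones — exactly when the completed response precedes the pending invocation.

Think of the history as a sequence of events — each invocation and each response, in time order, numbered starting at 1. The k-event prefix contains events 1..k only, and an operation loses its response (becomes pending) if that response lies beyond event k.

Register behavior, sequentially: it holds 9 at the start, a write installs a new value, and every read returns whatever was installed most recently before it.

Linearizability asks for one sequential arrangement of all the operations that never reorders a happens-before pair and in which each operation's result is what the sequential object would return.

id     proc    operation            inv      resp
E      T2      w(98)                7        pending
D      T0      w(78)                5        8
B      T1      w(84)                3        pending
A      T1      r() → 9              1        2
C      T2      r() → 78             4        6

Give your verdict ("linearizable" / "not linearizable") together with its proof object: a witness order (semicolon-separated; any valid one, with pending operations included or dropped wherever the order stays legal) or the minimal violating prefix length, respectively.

linearizable — witness: A; B; D; C

1. A r() → 9, leaving value 9
2. B w(84) (pending, included), leaving value 84
3. D w(78), leaving value 78
4. C r() → 78, leaving value 78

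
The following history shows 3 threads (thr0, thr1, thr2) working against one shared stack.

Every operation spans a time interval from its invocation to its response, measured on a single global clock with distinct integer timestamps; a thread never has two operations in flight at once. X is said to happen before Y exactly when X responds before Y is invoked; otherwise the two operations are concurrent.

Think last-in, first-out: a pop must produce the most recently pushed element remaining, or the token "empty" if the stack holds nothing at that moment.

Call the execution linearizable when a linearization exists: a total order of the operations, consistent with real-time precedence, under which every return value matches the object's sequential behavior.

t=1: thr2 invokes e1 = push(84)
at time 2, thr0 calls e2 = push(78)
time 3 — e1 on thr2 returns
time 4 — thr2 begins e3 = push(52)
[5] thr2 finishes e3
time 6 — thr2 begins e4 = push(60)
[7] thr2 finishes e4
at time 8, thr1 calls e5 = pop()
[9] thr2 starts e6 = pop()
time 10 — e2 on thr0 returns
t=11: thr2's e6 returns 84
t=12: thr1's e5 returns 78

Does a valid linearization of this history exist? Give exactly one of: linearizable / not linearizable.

not linearizable

prefix check: 1..10 passes, 1..11 fails once e6's time-11 response joins
every one of the 5 real-time-consistent orders over 5 completed stack ops fails the sequential spec
every completion of the 1 pending operation (e5) was checked; none linearizes
sample order e1, e2, e3, e4, e6 (pending dropped) stalls at step 5 — e6 pop() → 84 has no legal effect
sample order e1, e3, e2, e4, e6 (pending dropped) stalls at step 5 — e6 pop() → 84 has no legal effect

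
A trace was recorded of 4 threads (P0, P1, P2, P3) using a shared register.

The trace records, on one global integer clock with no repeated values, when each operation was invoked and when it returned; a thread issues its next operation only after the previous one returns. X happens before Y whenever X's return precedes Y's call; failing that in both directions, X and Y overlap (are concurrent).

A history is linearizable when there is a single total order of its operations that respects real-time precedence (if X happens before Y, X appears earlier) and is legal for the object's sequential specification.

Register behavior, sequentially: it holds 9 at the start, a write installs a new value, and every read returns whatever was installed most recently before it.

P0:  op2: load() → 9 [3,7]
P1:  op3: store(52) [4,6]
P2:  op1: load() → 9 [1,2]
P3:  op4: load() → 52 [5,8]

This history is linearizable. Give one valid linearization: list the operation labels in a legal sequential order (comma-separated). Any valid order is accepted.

op1, op2, op3, op4

1. op1 load() → 9, leaving value 9
2. op2 load() → 9, leaving value 9
3. op3 store(52), leaving value 52
4. op4 load() → 52, leaving value 52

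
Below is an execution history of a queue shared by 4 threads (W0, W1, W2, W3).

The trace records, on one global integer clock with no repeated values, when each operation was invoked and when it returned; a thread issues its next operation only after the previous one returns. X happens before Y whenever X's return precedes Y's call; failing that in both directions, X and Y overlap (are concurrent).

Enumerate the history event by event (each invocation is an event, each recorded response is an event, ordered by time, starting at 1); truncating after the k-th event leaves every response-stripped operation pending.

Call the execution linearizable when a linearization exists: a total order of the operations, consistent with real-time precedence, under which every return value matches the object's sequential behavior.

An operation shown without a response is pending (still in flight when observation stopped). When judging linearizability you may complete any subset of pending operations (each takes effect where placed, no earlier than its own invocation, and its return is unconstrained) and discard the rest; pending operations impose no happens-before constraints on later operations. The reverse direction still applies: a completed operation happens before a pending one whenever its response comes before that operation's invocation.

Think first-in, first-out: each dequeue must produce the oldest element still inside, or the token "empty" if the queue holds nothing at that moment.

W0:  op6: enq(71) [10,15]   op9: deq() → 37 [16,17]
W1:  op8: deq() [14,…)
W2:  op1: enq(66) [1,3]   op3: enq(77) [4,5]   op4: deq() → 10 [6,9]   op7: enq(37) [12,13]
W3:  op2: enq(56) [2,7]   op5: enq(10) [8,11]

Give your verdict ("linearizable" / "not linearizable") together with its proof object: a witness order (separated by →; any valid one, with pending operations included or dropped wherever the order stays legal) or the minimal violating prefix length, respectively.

not linearizable — minimal violating prefix: 9 events

already the first 9 events (up to op4's response at time 9) admit no linearization; the first 8 still do
no legal order exists: 4 real-time-consistent candidates over 4 completed queue operations, all rejected
every completion of the 1 pending operation (op5) was checked; none linearizes
for example op1, op2, op3, op4 (pending dropped) fails at step 4: op4 deq() → 10 is not legal there
for example op1, op3, op2, op4 (pending dropped) fails at step 4: op4 deq() → 10 is not legal there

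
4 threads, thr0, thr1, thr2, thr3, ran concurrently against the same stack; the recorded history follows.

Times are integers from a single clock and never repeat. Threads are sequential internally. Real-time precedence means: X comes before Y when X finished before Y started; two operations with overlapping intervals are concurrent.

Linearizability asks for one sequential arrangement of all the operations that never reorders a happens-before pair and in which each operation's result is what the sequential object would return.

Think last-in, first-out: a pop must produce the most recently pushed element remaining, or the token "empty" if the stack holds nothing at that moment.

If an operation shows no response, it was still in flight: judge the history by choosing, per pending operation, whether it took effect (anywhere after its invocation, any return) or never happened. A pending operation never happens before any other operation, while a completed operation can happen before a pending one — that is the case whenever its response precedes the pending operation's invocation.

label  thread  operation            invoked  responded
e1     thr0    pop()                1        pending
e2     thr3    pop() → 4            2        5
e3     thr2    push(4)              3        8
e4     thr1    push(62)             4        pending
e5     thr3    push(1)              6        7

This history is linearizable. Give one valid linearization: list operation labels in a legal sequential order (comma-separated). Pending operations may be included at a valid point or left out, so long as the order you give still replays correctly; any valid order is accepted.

step 1: e1 pop() (pending, included) — stack <>
step 2: e3 push(4) — stack <4>
step 3: e2 pop() → 4 — stack <>
step 4: e4 push(62) (pending, included) — stack <62>
step 5: e5 push(1) — stack <62,1>

e1, e3, e2, e4, e5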